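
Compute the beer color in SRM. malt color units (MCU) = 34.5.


SRM = 1.4922 · MCU^0.6859
SRM = 1.4922 · 34.5^0.6859

16.9284 SRM


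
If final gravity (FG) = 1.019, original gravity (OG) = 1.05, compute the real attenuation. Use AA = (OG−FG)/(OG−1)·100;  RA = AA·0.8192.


AA = (1.05 − 1.019)/(1.05 − 1)·100 = 62.0000
RA = 62.0000·0.8192

50.7904 %


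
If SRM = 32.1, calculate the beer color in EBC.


EBC = SRM · 1.97
EBC = 32.1 · 1.97

63.2370 EBC


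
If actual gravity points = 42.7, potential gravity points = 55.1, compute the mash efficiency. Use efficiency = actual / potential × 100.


efficiency = 42.7 / 55.1 × 100

77.4955 %


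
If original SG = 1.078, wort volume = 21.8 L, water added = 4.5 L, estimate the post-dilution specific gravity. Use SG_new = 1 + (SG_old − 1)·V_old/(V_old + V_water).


pts = (1.078 − 1)·1000·21.8/(21.8 + 4.5) = 64.6540
SG_new = 1 + 64.6540/1000

1.0647


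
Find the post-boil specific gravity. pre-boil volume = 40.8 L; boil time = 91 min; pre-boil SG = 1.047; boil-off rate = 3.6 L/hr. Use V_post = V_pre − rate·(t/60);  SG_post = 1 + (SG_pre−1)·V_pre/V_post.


V_post = 40.8 − 3.6·(91/60) = 35.3400
SG_post = 1 + (1.047 − 1)·40.8/35.3400

1.0543


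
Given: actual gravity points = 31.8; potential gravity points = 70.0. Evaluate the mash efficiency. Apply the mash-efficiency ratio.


efficiency = actual / potential × 100
efficiency = 31.8 / 70.0 × 100

45.4286 %


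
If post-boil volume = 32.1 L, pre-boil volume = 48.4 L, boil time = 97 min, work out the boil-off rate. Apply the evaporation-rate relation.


rate = (V_pre − V_post) / (t_min/60)
rate = (48.4 − 32.1) / (97/60)

10.0825 L/hr


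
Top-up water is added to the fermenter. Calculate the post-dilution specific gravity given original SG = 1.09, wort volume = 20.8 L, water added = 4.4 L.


SG_new = 1 + (SG_old − 1)·V_old/(V_old + V_water)
pts = (1.09 − 1)·1000·20.8/(20.8 + 4.4) = 74.2857
SG_new = 1 + 74.2857/1000

1.0743


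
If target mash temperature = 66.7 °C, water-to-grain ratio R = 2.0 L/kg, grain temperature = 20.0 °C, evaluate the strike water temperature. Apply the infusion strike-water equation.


T_strike = (0.41/R)·(T_mash − T_grain) + T_mash
T_strike = (0.41/2.0)·(66.7 − 20.0) + 66.7

76.2735 °C


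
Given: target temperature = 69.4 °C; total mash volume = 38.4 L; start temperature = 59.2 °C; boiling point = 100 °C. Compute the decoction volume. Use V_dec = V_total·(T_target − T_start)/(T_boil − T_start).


V_dec = 38.4·(69.4 − 59.2)/(100 − 59.2)

9.6000 L


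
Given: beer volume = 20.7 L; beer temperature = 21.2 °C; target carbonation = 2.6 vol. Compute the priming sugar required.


residual = 14.695·(0.01821 + 0.09011·e^(−0.04·T));  sugar = (target − residual)·4.0·V
residual = 14.695·(0.01821 + 0.09011·e^(−0.04·21.2)) = 0.8347
sugar = (2.6 − 0.8347)·4.0·20.7

146.1670 g


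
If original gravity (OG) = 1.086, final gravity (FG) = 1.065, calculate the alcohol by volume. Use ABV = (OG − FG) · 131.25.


ABV = (1.086 − 1.065) · 131.25

2.7563 % ABV


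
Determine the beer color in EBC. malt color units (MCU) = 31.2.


SRM = 1.4922·MCU^0.6859;  EBC = SRM·1.97
SRM = 1.4922·31.2^0.6859 = 15.8004
EBC = 15.8004·1.97

31.1268 EBC


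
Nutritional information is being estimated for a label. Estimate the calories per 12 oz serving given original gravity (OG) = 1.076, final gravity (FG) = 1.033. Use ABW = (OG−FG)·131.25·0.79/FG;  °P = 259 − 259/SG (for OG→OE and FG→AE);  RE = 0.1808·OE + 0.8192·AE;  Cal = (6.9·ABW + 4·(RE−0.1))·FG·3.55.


ABW = (1.076 − 1.033)·131.25·0.79/1.033 = 4.3161
OE = 259 − 259/1.076 = 18.2937 °P
AE = 259 − 259/1.033 = 8.2740 °P
RE = 0.1808·18.2937 + 0.8192·8.2740 = 10.0855 °P
Cal = (6.9·4.3161 + 4·(10.0855−0.1))·1.033·3.55

255.6862 kcal


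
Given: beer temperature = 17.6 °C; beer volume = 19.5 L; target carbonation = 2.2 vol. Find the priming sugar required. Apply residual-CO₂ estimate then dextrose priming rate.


residual = 14.695·(0.01821 + 0.09011·e^(−0.04·T));  sugar = (target − residual)·4.0·V
residual = 14.695·(0.01821 + 0.09011·e^(−0.04·17.6)) = 0.9225
sugar = (2.2 − 0.9225)·4.0·19.5

99.6425 g


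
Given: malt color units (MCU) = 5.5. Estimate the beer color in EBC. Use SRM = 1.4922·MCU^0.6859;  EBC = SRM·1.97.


SRM = 1.4922·5.5^0.6859 = 4.8044
EBC = 4.8044·1.97

9.4647 EBC


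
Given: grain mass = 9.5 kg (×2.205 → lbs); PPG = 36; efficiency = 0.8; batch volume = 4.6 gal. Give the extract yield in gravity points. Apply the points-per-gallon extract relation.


points = lbs × PPG × eff / vol
lbs = 9.5 × 2.205 = 20.9475
points = 20.9475 × 36 × 0.8 / 4.6

131.1496 points


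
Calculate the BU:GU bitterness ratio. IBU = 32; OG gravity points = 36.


BU:GU = IBU / OG_points
BU:GU = 32 / 36

0.8889


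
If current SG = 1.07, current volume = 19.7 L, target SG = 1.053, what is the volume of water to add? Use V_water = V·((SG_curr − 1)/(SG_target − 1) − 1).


V_water = 19.7·((1.07 − 1)/(1.053 − 1) − 1)

6.3189 L


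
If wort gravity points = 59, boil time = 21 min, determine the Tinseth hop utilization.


U = 1.65·0.000125^(GP/1000) · (1 − e^(−0.04·t))/4.15
bigness = 1.65·0.000125^(59/1000) = 0.9710
boil_factor = (1 − e^(−0.04·21))/4.15 = 0.1369
U = 0.9710 · 0.1369

0.1330


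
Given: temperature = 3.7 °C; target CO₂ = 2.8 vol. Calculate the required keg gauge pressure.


psi = vols/(0.01821 + 0.09011·e^(−0.04·T)) − 14.695
psi = 2.8/(0.01821 + 0.09011·e^(−0.04·3.7)) − 14.695

14.4949 psi


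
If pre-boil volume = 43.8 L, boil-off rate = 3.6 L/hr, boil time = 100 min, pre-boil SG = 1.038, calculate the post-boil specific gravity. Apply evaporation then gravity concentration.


V_post = V_pre − rate·(t/60);  SG_post = 1 + (SG_pre−1)·V_pre/V_post
V_post = 43.8 − 3.6·(100/60) = 37.8000
SG_post = 1 + (1.038 − 1)·43.8/37.8000

1.0440


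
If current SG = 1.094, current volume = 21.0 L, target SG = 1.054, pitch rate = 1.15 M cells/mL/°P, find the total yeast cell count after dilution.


V_w = V·((SG_c−1)/(SG_t−1)−1);  °P = 259 − 259/SG_t;  cells = rate·(V+V_w)·°P
V_w = 21.0·((1.094−1)/(1.054−1)−1) = 15.5556
V_final = 21.0 + 15.5556 = 36.5556
°P = 259 − 259/1.054 = 13.2694
cells = 1.15·36.5556·13.2694

557.8329 billion cells


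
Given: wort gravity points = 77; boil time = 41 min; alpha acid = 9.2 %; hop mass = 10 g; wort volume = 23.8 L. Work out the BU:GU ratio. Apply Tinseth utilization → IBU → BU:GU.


U = 1.65·0.000125^(GP/1000)·(1−e^(−0.04t))/4.15;  IBU = (α/100)·m·U·1000/V;  BU:GU = IBU/GP
U = 1.65·0.000125^(77/1000)·(1−e^(−0.04·41))/4.15 = 0.1604
IBU = (9.2/100)·10·0.1604·1000/23.8 = 6.2009
BU:GU = 6.2009/77

0.0805


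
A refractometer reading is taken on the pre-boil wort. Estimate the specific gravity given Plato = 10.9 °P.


SG = 259/(259 − P)
SG = 259/(259 − 10.9)

1.0439


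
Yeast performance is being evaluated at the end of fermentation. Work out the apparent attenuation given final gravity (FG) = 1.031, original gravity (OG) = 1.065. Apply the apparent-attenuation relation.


AA = (OG − FG)/(OG − 1) · 100
AA = (1.065 − 1.031)/(1.065 − 1) · 100

52.3077 %


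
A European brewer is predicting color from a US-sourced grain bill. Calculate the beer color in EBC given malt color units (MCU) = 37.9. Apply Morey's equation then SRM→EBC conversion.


SRM = 1.4922·MCU^0.6859;  EBC = SRM·1.97
SRM = 1.4922·37.9^0.6859 = 18.0558
EBC = 18.0558·1.97

35.5698 EBC


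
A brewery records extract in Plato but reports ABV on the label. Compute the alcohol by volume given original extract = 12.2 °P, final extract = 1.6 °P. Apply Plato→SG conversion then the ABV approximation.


SG = 259/(259 − P);  ABV = (OG − FG)·131.25
OG = 259/(259 − 12.2) = 1.0494
FG = 259/(259 − 1.6) = 1.0062
ABV = (1.0494 − 1.0062)·131.25

5.6722 % ABV


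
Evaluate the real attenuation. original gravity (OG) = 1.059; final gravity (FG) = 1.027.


AA = (OG−FG)/(OG−1)·100;  RA = AA·0.8192
AA = (1.059 − 1.027)/(1.059 − 1)·100 = 54.2373
RA = 54.2373·0.8192

44.4312 %


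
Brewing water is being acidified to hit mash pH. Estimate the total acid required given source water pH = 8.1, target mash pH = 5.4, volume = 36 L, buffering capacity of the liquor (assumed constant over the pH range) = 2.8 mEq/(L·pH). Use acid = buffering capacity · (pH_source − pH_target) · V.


acid = 2.8 · (8.1 − 5.4) · 36

272.1600 mEq


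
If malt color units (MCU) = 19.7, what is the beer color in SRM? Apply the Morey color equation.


SRM = 1.4922 · MCU^0.6859
SRM = 1.4922 · 19.7^0.6859

11.5266 SRM


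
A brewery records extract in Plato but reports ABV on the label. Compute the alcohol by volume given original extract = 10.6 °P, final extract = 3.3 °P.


SG = 259/(259 − P);  ABV = (OG − FG)·131.25
OG = 259/(259 − 10.6) = 1.0427
FG = 259/(259 − 3.3) = 1.0129
ABV = (1.0427 − 1.0129)·131.25

3.9070 % ABV


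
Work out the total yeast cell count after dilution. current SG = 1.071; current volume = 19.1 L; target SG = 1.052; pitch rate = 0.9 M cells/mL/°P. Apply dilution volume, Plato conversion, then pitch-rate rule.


V_w = V·((SG_c−1)/(SG_t−1)−1);  °P = 259 − 259/SG_t;  cells = rate·(V+V_w)·°P
V_w = 19.1·((1.071−1)/(1.052−1)−1) = 6.9788
V_final = 19.1 + 6.9788 = 26.0788
°P = 259 − 259/1.052 = 12.8023
cells = 0.9·26.0788·12.8023

300.4819 billion cells


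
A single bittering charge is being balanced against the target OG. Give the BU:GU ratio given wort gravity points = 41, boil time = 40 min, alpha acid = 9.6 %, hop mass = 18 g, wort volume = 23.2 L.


U = 1.65·0.000125^(GP/1000)·(1−e^(−0.04t))/4.15;  IBU = (α/100)·m·U·1000/V;  BU:GU = IBU/GP
U = 1.65·0.000125^(41/1000)·(1−e^(−0.04·40))/4.15 = 0.2195
IBU = (9.6/100)·18·0.2195·1000/23.2 = 16.3502
BU:GU = 16.3502/41

0.3988


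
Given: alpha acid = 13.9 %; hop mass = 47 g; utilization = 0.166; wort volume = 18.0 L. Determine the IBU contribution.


IBU = (α/100)·mass·U·1000 / V
IBU = (13.9/100)·47·0.166·1000 / 18.0

60.2488 IBU


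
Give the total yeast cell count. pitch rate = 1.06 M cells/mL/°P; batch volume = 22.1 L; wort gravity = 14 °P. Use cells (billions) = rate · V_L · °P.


cells = 1.06 · 22.1 · 14

327.9640 billion cells


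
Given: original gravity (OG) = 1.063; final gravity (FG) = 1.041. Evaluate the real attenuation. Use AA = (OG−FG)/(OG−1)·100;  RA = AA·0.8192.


AA = (1.063 − 1.041)/(1.063 − 1)·100 = 34.9206
RA = 34.9206·0.8192

28.6070 %


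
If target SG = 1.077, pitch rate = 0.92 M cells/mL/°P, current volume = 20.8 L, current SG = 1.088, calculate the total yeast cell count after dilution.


V_w = V·((SG_c−1)/(SG_t−1)−1);  °P = 259 − 259/SG_t;  cells = rate·(V+V_w)·°P
V_w = 20.8·((1.088−1)/(1.077−1)−1) = 2.9714
V_final = 20.8 + 2.9714 = 23.7714
°P = 259 − 259/1.077 = 18.5172
cells = 0.92·23.7714·18.5172

404.9654 billion cells


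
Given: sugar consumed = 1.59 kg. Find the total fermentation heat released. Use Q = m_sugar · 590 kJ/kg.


Q = 1.59 · 590

938.1000 kJ


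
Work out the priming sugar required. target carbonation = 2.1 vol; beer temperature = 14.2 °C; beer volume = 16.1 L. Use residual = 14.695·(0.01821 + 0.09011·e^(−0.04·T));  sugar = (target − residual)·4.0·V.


residual = 14.695·(0.01821 + 0.09011·e^(−0.04·14.2)) = 1.0179
sugar = (2.1 − 1.0179)·4.0·16.1

69.6843 g


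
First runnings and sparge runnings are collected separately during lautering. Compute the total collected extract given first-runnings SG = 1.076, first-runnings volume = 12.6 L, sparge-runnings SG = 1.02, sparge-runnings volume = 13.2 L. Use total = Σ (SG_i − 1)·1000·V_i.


first = (1.076 − 1)·1000·12.6 = 957.6000
sparge = (1.02 − 1)·1000·13.2 = 264.0000
total = 957.6000 + 264.0000

1221.6000 gravity·L


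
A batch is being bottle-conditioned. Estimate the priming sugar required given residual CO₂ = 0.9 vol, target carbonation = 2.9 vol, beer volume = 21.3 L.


sugar = (target − residual)·4.0·V
sugar = (2.9 − 0.9)·4.0·21.3

170.4000 g


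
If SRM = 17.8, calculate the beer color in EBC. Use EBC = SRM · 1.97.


EBC = 17.8 · 1.97

35.0660 EBC


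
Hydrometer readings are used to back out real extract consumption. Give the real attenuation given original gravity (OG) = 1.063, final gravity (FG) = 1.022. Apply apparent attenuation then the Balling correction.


AA = (OG−FG)/(OG−1)·100;  RA = AA·0.8192
AA = (1.063 − 1.022)/(1.063 − 1)·100 = 65.0794
RA = 65.0794·0.8192

53.3130 %


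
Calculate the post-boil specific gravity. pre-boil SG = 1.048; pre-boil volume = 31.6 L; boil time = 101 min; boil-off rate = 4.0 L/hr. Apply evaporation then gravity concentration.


V_post = V_pre − rate·(t/60);  SG_post = 1 + (SG_pre−1)·V_pre/V_post
V_post = 31.6 − 4.0·(101/60) = 24.8667
SG_post = 1 + (1.048 − 1)·31.6/24.8667

1.0610


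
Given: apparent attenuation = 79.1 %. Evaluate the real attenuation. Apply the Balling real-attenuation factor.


RA = AA · 0.8192
RA = 79.1 · 0.8192

64.7987 %


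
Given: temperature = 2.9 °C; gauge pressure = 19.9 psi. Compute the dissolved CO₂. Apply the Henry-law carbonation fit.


vols = (P + 14.695)·(0.01821 + 0.09011·e^(−0.04·T))
vols = (19.9 + 14.695)·(0.01821 + 0.09011·e^(−0.04·2.9))

3.4059 volumes


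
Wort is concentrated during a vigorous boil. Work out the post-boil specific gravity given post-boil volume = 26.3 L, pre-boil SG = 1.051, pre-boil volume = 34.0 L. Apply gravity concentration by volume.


SG_post = 1 + (SG_pre − 1)·V_pre/V_post
pts_pre = (1.051 − 1)·1000 = 51.0000
pts_post = 51.0000·34.0/26.3 = 65.9316
SG_post = 1 + 65.9316/1000

1.0659


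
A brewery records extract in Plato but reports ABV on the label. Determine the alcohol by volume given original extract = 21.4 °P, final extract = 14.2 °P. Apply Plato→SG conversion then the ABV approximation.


SG = 259/(259 − P);  ABV = (OG − FG)·131.25
OG = 259/(259 − 21.4) = 1.0901
FG = 259/(259 − 14.2) = 1.0580
ABV = (1.0901 − 1.0580)·131.25

4.2080 % ABV


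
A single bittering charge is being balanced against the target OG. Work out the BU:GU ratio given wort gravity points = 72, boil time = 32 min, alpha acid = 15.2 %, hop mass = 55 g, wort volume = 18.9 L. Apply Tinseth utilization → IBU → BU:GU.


U = 1.65·0.000125^(GP/1000)·(1−e^(−0.04t))/4.15;  IBU = (α/100)·m·U·1000/V;  BU:GU = IBU/GP
U = 1.65·0.000125^(72/1000)·(1−e^(−0.04·32))/4.15 = 0.1503
IBU = (15.2/100)·55·0.1503·1000/18.9 = 66.4772
BU:GU = 66.4772/72

0.9233


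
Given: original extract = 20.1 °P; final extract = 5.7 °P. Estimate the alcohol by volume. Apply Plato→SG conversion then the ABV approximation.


SG = 259/(259 − P);  ABV = (OG − FG)·131.25
OG = 259/(259 − 20.1) = 1.0841
FG = 259/(259 − 5.7) = 1.0225
ABV = (1.0841 − 1.0225)·131.25

8.0893 % ABV


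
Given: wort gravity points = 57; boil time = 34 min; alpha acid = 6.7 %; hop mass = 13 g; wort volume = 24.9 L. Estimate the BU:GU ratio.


U = 1.65·0.000125^(GP/1000)·(1−e^(−0.04t))/4.15;  IBU = (α/100)·m·U·1000/V;  BU:GU = IBU/GP
U = 1.65·0.000125^(57/1000)·(1−e^(−0.04·34))/4.15 = 0.1771
IBU = (6.7/100)·13·0.1771·1000/24.9 = 6.1939
BU:GU = 6.1939/57

0.1087


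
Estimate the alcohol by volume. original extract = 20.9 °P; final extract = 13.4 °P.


SG = 259/(259 − P);  ABV = (OG − FG)·131.25
OG = 259/(259 − 20.9) = 1.0878
FG = 259/(259 − 13.4) = 1.0546
ABV = (1.0878 − 1.0546)·131.25

4.3599 % ABV


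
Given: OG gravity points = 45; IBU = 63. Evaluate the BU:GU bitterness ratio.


BU:GU = IBU / OG_points
BU:GU = 63 / 45

1.4000


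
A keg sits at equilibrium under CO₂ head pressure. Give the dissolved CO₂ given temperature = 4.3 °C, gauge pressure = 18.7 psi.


vols = (P + 14.695)·(0.01821 + 0.09011·e^(−0.04·T))
vols = (18.7 + 14.695)·(0.01821 + 0.09011·e^(−0.04·4.3))

3.1418 volumes


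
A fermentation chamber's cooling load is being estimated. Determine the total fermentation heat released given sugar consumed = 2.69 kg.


Q = m_sugar · 590 kJ/kg
Q = 2.69 · 590

1587.1000 kJ


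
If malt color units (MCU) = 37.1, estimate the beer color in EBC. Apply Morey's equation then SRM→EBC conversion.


SRM = 1.4922·MCU^0.6859;  EBC = SRM·1.97
SRM = 1.4922·37.1^0.6859 = 17.7935
EBC = 17.7935·1.97

35.0531 EBC


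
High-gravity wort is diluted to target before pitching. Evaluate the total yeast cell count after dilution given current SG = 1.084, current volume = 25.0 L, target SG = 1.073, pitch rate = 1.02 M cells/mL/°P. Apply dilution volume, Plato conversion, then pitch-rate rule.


V_w = V·((SG_c−1)/(SG_t−1)−1);  °P = 259 − 259/SG_t;  cells = rate·(V+V_w)·°P
V_w = 25.0·((1.084−1)/(1.073−1)−1) = 3.7671
V_final = 25.0 + 3.7671 = 28.7671
°P = 259 − 259/1.073 = 17.6207
cells = 1.02·28.7671·17.6207

517.0345 billion cells


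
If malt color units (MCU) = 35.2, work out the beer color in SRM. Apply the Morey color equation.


SRM = 1.4922 · MCU^0.6859
SRM = 1.4922 · 35.2^0.6859

17.1633 SRM


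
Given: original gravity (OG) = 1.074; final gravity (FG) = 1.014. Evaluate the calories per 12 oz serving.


ABW = (OG−FG)·131.25·0.79/FG;  °P = 259 − 259/SG (for OG→OE and FG→AE);  RE = 0.1808·OE + 0.8192·AE;  Cal = (6.9·ABW + 4·(RE−0.1))·FG·3.55
ABW = (1.074 − 1.014)·131.25·0.79/1.014 = 6.1354
OE = 259 − 259/1.074 = 17.8454 °P
AE = 259 − 259/1.014 = 3.5759 °P
RE = 0.1808·17.8454 + 0.8192·3.5759 = 6.1559 °P
Cal = (6.9·6.1354 + 4·(6.1559−0.1))·1.014·3.55

239.5867 kcal


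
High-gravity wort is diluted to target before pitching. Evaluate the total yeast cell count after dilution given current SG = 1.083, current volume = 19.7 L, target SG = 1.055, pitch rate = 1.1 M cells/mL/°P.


V_w = V·((SG_c−1)/(SG_t−1)−1);  °P = 259 − 259/SG_t;  cells = rate·(V+V_w)·°P
V_w = 19.7·((1.083−1)/(1.055−1)−1) = 10.0291
V_final = 19.7 + 10.0291 = 29.7291
°P = 259 − 259/1.055 = 13.5024
cells = 1.1·29.7291·13.5024

441.5545 billion cells


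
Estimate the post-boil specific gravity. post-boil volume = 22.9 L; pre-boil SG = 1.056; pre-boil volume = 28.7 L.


SG_post = 1 + (SG_pre − 1)·V_pre/V_post
pts_pre = (1.056 − 1)·1000 = 56.0000
pts_post = 56.0000·28.7/22.9 = 70.1834
SG_post = 1 + 70.1834/1000

1.0702


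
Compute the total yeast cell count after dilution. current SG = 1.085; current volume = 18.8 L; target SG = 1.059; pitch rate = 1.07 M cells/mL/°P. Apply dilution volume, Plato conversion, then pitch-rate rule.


V_w = V·((SG_c−1)/(SG_t−1)−1);  °P = 259 − 259/SG_t;  cells = rate·(V+V_w)·°P
V_w = 18.8·((1.085−1)/(1.059−1)−1) = 8.2847
V_final = 18.8 + 8.2847 = 27.0847
°P = 259 − 259/1.059 = 14.4297
cells = 1.07·27.0847·14.4297

418.1811 billion cells


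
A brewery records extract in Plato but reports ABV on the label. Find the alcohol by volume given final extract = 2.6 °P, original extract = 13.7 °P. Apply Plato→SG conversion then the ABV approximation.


SG = 259/(259 − P);  ABV = (OG − FG)·131.25
OG = 259/(259 − 13.7) = 1.0558
FG = 259/(259 − 2.6) = 1.0101
ABV = (1.0558 − 1.0101)·131.25

5.9994 % ABV


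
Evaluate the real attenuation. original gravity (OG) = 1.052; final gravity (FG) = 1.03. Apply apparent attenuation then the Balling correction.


AA = (OG−FG)/(OG−1)·100;  RA = AA·0.8192
AA = (1.052 − 1.03)/(1.052 − 1)·100 = 42.3077
RA = 42.3077·0.8192

34.6585 %


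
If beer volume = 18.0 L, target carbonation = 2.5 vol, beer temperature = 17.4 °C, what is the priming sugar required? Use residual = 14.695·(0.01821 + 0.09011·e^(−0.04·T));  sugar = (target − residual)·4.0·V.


residual = 14.695·(0.01821 + 0.09011·e^(−0.04·17.4)) = 0.9278
sugar = (2.5 − 0.9278)·4.0·18.0

113.1989 g


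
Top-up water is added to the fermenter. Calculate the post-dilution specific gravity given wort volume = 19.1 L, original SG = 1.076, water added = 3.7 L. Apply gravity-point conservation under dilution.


SG_new = 1 + (SG_old − 1)·V_old/(V_old + V_water)
pts = (1.076 − 1)·1000·19.1/(19.1 + 3.7) = 63.6667
SG_new = 1 + 63.6667/1000

1.0637


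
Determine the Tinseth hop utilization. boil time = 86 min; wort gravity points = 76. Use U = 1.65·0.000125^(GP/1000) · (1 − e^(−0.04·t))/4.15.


bigness = 1.65·0.000125^(76/1000) = 0.8334
boil_factor = (1 − e^(−0.04·86))/4.15 = 0.2332
U = 0.8334 · 0.2332

0.1944


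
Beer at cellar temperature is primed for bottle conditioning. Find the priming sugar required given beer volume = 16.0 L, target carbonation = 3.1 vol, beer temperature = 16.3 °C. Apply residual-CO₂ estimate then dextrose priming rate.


residual = 14.695·(0.01821 + 0.09011·e^(−0.04·T));  sugar = (target − residual)·4.0·V
residual = 14.695·(0.01821 + 0.09011·e^(−0.04·16.3)) = 0.9575
sugar = (3.1 − 0.9575)·4.0·16.0

137.1206 g


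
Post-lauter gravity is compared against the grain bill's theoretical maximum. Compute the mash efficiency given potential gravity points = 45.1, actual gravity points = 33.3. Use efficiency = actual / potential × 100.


efficiency = 33.3 / 45.1 × 100

73.8359 %


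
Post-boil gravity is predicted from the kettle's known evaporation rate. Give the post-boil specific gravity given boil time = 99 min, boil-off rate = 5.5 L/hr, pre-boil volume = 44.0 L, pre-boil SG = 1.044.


V_post = V_pre − rate·(t/60);  SG_post = 1 + (SG_pre−1)·V_pre/V_post
V_post = 44.0 − 5.5·(99/60) = 34.9250
SG_post = 1 + (1.044 − 1)·44.0/34.9250

1.0554


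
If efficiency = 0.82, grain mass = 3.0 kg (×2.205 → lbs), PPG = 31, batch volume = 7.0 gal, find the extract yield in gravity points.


points = lbs × PPG × eff / vol
lbs = 3.0 × 2.205 = 6.6150
points = 6.6150 × 31 × 0.82 / 7.0

24.0219 points


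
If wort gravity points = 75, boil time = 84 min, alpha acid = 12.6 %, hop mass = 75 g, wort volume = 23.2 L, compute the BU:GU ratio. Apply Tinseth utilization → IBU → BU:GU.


U = 1.65·0.000125^(GP/1000)·(1−e^(−0.04t))/4.15;  IBU = (α/100)·m·U·1000/V;  BU:GU = IBU/GP
U = 1.65·0.000125^(75/1000)·(1−e^(−0.04·84))/4.15 = 0.1956
IBU = (12.6/100)·75·0.1956·1000/23.2 = 79.6699
BU:GU = 79.6699/75

1.0623


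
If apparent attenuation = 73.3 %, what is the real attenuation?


RA = AA · 0.8192
RA = 73.3 · 0.8192

60.0474 %


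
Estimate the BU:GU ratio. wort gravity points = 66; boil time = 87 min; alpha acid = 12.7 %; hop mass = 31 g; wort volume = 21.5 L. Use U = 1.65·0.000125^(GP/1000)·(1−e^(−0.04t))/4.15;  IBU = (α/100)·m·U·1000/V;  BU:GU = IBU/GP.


U = 1.65·0.000125^(66/1000)·(1−e^(−0.04·87))/4.15 = 0.2129
IBU = (12.7/100)·31·0.2129·1000/21.5 = 38.9914
BU:GU = 38.9914/66

0.5908


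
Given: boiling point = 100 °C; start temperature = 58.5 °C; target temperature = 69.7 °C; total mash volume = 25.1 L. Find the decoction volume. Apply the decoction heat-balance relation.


V_dec = V_total·(T_target − T_start)/(T_boil − T_start)
V_dec = 25.1·(69.7 − 58.5)/(100 − 58.5)

6.7740 L


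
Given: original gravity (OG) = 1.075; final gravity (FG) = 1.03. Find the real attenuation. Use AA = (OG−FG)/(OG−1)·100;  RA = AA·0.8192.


AA = (1.075 − 1.03)/(1.075 − 1)·100 = 60.0000
RA = 60.0000·0.8192

49.1520 %


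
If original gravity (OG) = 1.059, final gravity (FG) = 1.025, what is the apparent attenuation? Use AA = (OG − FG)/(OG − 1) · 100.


AA = (1.059 − 1.025)/(1.059 − 1) · 100

57.6271 %


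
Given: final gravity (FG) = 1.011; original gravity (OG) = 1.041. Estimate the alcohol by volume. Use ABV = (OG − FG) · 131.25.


ABV = (1.041 − 1.011) · 131.25

3.9375 % ABV


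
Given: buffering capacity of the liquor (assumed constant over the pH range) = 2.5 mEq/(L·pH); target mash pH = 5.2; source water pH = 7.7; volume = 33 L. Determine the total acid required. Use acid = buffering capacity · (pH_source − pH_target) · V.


acid = 2.5 · (7.7 − 5.2) · 33

206.2500 mEq


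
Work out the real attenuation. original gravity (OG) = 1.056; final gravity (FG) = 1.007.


AA = (OG−FG)/(OG−1)·100;  RA = AA·0.8192
AA = (1.056 − 1.007)/(1.056 − 1)·100 = 87.5000
RA = 87.5000·0.8192

71.6800 %


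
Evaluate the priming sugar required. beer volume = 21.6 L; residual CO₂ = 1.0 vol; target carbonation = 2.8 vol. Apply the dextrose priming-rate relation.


sugar = (target − residual)·4.0·V
sugar = (2.8 − 1.0)·4.0·21.6

155.5200 g


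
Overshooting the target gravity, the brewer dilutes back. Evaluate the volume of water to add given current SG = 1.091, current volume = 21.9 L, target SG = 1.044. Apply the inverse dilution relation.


V_water = V·((SG_curr − 1)/(SG_target − 1) − 1)
V_water = 21.9·((1.091 − 1)/(1.044 − 1) − 1)

23.3932 L


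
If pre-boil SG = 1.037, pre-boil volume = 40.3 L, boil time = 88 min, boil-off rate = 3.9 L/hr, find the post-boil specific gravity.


V_post = V_pre − rate·(t/60);  SG_post = 1 + (SG_pre−1)·V_pre/V_post
V_post = 40.3 − 3.9·(88/60) = 34.5800
SG_post = 1 + (1.037 − 1)·40.3/34.5800

1.0431


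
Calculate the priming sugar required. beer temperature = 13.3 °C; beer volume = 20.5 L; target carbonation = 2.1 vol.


residual = 14.695·(0.01821 + 0.09011·e^(−0.04·T));  sugar = (target − residual)·4.0·V
residual = 14.695·(0.01821 + 0.09011·e^(−0.04·13.3)) = 1.0454
sugar = (2.1 − 1.0454)·4.0·20.5

86.4731 g


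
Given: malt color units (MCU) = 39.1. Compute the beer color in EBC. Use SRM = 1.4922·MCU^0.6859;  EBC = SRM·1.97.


SRM = 1.4922·39.1^0.6859 = 18.4460
EBC = 18.4460·1.97

36.3385 EBC


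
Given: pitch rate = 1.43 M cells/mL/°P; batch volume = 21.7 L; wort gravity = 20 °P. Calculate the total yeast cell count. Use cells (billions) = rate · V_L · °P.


cells = 1.43 · 21.7 · 20

620.6200 billion cells


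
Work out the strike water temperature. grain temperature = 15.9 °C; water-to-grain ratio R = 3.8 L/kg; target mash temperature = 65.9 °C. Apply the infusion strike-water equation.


T_strike = (0.41/R)·(T_mash − T_grain) + T_mash
T_strike = (0.41/3.8)·(65.9 − 15.9) + 65.9

71.2947 °C


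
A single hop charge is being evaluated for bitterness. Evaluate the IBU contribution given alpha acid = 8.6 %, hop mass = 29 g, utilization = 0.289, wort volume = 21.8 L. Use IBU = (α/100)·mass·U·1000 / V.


IBU = (8.6/100)·29·0.289·1000 / 21.8

33.0627 IBU


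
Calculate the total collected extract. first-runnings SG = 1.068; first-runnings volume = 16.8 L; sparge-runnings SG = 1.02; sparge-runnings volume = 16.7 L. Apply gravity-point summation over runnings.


total = Σ (SG_i − 1)·1000·V_i
first = (1.068 − 1)·1000·16.8 = 1142.4000
sparge = (1.02 − 1)·1000·16.7 = 334.0000
total = 1142.4000 + 334.0000

1476.4000 gravity·L


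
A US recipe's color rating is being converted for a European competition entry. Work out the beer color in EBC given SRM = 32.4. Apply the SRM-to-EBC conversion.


EBC = SRM · 1.97
EBC = 32.4 · 1.97

63.8280 EBC


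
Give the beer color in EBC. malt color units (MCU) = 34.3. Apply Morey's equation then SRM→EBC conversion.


SRM = 1.4922·MCU^0.6859;  EBC = SRM·1.97
SRM = 1.4922·34.3^0.6859 = 16.8611
EBC = 16.8611·1.97

33.2163 EBC


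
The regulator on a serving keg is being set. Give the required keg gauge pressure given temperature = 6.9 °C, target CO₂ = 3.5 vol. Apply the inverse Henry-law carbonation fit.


psi = vols/(0.01821 + 0.09011·e^(−0.04·T)) − 14.695
psi = 3.5/(0.01821 + 0.09011·e^(−0.04·6.9)) − 14.695

25.7269 psi


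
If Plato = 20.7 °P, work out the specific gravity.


SG = 259/(259 − P)
SG = 259/(259 − 20.7)

1.0869


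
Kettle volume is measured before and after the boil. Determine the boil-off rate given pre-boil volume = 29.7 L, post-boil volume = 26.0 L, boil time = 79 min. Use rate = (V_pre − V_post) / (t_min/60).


rate = (29.7 − 26.0) / (79/60)

2.8101 L/hr


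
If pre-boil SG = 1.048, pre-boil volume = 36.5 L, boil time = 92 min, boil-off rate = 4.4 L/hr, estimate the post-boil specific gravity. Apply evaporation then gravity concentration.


V_post = V_pre − rate·(t/60);  SG_post = 1 + (SG_pre−1)·V_pre/V_post
V_post = 36.5 − 4.4·(92/60) = 29.7533
SG_post = 1 + (1.048 − 1)·36.5/29.7533

1.0589


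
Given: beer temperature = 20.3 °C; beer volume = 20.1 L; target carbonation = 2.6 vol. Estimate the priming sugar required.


residual = 14.695·(0.01821 + 0.09011·e^(−0.04·T));  sugar = (target − residual)·4.0·V
residual = 14.695·(0.01821 + 0.09011·e^(−0.04·20.3)) = 0.8555
sugar = (2.6 − 0.8555)·4.0·20.1

140.2590 g


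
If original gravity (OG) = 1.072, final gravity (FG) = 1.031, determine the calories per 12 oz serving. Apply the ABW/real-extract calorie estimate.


ABW = (OG−FG)·131.25·0.79/FG;  °P = 259 − 259/SG (for OG→OE and FG→AE);  RE = 0.1808·OE + 0.8192·AE;  Cal = (6.9·ABW + 4·(RE−0.1))·FG·3.55
ABW = (1.072 − 1.031)·131.25·0.79/1.031 = 4.1234
OE = 259 − 259/1.072 = 17.3955 °P
AE = 259 − 259/1.031 = 7.7876 °P
RE = 0.1808·17.3955 + 0.8192·7.7876 = 9.5247 °P
Cal = (6.9·4.1234 + 4·(9.5247−0.1))·1.031·3.55

242.1123 kcal


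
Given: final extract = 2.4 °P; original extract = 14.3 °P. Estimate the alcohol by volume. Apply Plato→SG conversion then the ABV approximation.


SG = 259/(259 − P);  ABV = (OG − FG)·131.25
OG = 259/(259 − 14.3) = 1.0584
FG = 259/(259 − 2.4) = 1.0094
ABV = (1.0584 − 1.0094)·131.25

6.4425 % ABV


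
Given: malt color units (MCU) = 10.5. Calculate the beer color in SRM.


SRM = 1.4922 · MCU^0.6859
SRM = 1.4922 · 10.5^0.6859

7.4862 SRM


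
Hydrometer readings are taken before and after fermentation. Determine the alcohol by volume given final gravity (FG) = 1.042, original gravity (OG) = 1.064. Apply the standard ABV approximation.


ABV = (OG − FG) · 131.25
ABV = (1.064 − 1.042) · 131.25

2.8875 % ABV


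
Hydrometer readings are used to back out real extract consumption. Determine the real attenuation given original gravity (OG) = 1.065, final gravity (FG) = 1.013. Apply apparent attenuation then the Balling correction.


AA = (OG−FG)/(OG−1)·100;  RA = AA·0.8192
AA = (1.065 − 1.013)/(1.065 − 1)·100 = 80.0000
RA = 80.0000·0.8192

65.5360 %


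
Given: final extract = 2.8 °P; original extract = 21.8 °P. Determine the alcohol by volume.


SG = 259/(259 − P);  ABV = (OG − FG)·131.25
OG = 259/(259 − 21.8) = 1.0919
FG = 259/(259 − 2.8) = 1.0109
ABV = (1.0919 − 1.0109)·131.25

10.6282 % ABV


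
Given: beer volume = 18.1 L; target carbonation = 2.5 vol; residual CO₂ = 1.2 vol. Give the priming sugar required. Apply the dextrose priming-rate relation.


sugar = (target − residual)·4.0·V
sugar = (2.5 − 1.2)·4.0·18.1

94.1200 g


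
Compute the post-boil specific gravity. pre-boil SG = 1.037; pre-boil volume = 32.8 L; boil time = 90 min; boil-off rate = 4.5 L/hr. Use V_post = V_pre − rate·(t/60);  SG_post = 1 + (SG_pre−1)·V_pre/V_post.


V_post = 32.8 − 4.5·(90/60) = 26.0500
SG_post = 1 + (1.037 − 1)·32.8/26.0500

1.0466


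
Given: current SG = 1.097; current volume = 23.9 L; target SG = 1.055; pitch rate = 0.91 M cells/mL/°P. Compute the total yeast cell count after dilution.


V_w = V·((SG_c−1)/(SG_t−1)−1);  °P = 259 − 259/SG_t;  cells = rate·(V+V_w)·°P
V_w = 23.9·((1.097−1)/(1.055−1)−1) = 18.2509
V_final = 23.9 + 18.2509 = 42.1509
°P = 259 − 259/1.055 = 13.5024
cells = 0.91·42.1509·13.5024

517.9148 billion cells


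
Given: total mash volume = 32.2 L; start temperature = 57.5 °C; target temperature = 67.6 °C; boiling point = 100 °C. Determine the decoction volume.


V_dec = V_total·(T_target − T_start)/(T_boil − T_start)
V_dec = 32.2·(67.6 − 57.5)/(100 − 57.5)

7.6522 L


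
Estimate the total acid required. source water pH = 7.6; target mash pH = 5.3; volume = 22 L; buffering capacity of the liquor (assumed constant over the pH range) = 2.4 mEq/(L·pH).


acid = buffering capacity · (pH_source − pH_target) · V
acid = 2.4 · (7.6 − 5.3) · 22

121.4400 mEq


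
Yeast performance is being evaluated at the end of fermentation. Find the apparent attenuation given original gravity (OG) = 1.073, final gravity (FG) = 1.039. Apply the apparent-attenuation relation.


AA = (OG − FG)/(OG − 1) · 100
AA = (1.073 − 1.039)/(1.073 − 1) · 100

46.5753 %


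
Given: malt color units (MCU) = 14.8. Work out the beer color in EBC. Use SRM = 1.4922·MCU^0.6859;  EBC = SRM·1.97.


SRM = 1.4922·14.8^0.6859 = 9.4735
EBC = 9.4735·1.97

18.6628 EBC


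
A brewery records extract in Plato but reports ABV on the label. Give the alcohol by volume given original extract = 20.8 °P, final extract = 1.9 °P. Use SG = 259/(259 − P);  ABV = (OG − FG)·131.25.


OG = 259/(259 − 20.8) = 1.0873
FG = 259/(259 − 1.9) = 1.0074
ABV = (1.0873 − 1.0074)·131.25

10.4910 % ABV


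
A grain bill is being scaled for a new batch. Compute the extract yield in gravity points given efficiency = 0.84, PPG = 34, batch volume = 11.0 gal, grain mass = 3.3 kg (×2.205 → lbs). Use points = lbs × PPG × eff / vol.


lbs = 3.3 × 2.205 = 7.2765
points = 7.2765 × 34 × 0.84 / 11.0

18.8924 points


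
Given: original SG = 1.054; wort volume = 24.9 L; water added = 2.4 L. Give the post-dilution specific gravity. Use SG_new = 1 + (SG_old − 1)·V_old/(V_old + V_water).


pts = (1.054 − 1)·1000·24.9/(24.9 + 2.4) = 49.2527
SG_new = 1 + 49.2527/1000

1.0493


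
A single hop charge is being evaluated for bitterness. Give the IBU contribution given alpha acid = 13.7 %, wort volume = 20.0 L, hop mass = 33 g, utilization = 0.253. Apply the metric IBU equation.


IBU = (α/100)·mass·U·1000 / V
IBU = (13.7/100)·33·0.253·1000 / 20.0

57.1906 IBU


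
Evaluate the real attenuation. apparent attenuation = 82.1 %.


RA = AA · 0.8192
RA = 82.1 · 0.8192

67.2563 %


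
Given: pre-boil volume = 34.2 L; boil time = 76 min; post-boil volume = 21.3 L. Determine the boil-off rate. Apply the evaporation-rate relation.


rate = (V_pre − V_post) / (t_min/60)
rate = (34.2 − 21.3) / (76/60)

10.1842 L/hr


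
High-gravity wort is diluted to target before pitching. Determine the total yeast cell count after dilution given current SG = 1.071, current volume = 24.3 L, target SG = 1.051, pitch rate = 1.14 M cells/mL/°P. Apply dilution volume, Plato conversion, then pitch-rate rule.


V_w = V·((SG_c−1)/(SG_t−1)−1);  °P = 259 − 259/SG_t;  cells = rate·(V+V_w)·°P
V_w = 24.3·((1.071−1)/(1.051−1)−1) = 9.5294
V_final = 24.3 + 9.5294 = 33.8294
°P = 259 − 259/1.051 = 12.5680
cells = 1.14·33.8294·12.5680

484.6927 billion cells


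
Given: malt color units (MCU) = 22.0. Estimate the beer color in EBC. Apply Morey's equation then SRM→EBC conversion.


SRM = 1.4922·MCU^0.6859;  EBC = SRM·1.97
SRM = 1.4922·22.0^0.6859 = 12.4335
EBC = 12.4335·1.97

24.4941 EBC


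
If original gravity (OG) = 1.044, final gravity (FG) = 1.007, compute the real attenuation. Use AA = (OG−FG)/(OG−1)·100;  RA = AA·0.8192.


AA = (1.044 − 1.007)/(1.044 − 1)·100 = 84.0909
RA = 84.0909·0.8192

68.8873 %


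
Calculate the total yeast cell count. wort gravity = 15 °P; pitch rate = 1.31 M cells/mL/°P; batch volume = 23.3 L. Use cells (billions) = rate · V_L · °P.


cells = 1.31 · 23.3 · 15

457.8450 billion cells


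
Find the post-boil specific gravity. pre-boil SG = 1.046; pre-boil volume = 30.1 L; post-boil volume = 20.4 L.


SG_post = 1 + (SG_pre − 1)·V_pre/V_post
pts_pre = (1.046 − 1)·1000 = 46.0000
pts_post = 46.0000·30.1/20.4 = 67.8725
SG_post = 1 + 67.8725/1000

1.0679


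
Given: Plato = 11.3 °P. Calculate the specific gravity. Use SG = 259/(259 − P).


SG = 259/(259 − 11.3)

1.0456


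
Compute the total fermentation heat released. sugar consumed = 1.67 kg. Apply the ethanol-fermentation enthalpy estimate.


Q = m_sugar · 590 kJ/kg
Q = 1.67 · 590

985.3000 kJ


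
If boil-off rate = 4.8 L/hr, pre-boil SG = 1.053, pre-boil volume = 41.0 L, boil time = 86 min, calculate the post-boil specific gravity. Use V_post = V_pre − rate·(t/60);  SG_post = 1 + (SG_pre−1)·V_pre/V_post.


V_post = 41.0 − 4.8·(86/60) = 34.1200
SG_post = 1 + (1.053 − 1)·41.0/34.1200

1.0637


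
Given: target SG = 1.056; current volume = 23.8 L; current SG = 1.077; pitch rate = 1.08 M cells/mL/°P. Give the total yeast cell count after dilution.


V_w = V·((SG_c−1)/(SG_t−1)−1);  °P = 259 − 259/SG_t;  cells = rate·(V+V_w)·°P
V_w = 23.8·((1.077−1)/(1.056−1)−1) = 8.9250
V_final = 23.8 + 8.9250 = 32.7250
°P = 259 − 259/1.056 = 13.7348
cells = 1.08·32.7250·13.7348

485.4307 billion cells


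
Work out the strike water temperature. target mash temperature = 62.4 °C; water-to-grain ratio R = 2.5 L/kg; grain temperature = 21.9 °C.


T_strike = (0.41/R)·(T_mash − T_grain) + T_mash
T_strike = (0.41/2.5)·(62.4 − 21.9) + 62.4

69.0420 °C


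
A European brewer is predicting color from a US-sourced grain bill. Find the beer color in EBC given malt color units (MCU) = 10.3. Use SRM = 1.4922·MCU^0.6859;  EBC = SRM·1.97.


SRM = 1.4922·10.3^0.6859 = 7.3881
EBC = 7.3881·1.97

14.5545 EBC


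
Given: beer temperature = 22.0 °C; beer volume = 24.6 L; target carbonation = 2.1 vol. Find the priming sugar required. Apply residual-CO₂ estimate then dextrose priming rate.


residual = 14.695·(0.01821 + 0.09011·e^(−0.04·T));  sugar = (target − residual)·4.0·V
residual = 14.695·(0.01821 + 0.09011·e^(−0.04·22.0)) = 0.8168
sugar = (2.1 − 0.8168)·4.0·24.6

126.2632 g


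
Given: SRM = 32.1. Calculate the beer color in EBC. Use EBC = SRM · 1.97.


EBC = 32.1 · 1.97

63.2370 EBC


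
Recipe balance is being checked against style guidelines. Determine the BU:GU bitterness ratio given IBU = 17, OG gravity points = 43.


BU:GU = IBU / OG_points
BU:GU = 17 / 43

0.3953


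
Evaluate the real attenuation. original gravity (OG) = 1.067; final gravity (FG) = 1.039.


AA = (OG−FG)/(OG−1)·100;  RA = AA·0.8192
AA = (1.067 − 1.039)/(1.067 − 1)·100 = 41.7910
RA = 41.7910·0.8192

34.2352 %


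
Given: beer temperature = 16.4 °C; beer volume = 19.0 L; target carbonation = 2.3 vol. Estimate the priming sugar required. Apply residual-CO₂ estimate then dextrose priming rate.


residual = 14.695·(0.01821 + 0.09011·e^(−0.04·T));  sugar = (target − residual)·4.0·V
residual = 14.695·(0.01821 + 0.09011·e^(−0.04·16.4)) = 0.9547
sugar = (2.3 − 0.9547)·4.0·19.0

102.2400 g


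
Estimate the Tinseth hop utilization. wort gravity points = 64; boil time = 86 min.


U = 1.65·0.000125^(GP/1000) · (1 − e^(−0.04·t))/4.15
bigness = 1.65·0.000125^(64/1000) = 0.9283
boil_factor = (1 − e^(−0.04·86))/4.15 = 0.2332
U = 0.9283 · 0.2332

0.2165


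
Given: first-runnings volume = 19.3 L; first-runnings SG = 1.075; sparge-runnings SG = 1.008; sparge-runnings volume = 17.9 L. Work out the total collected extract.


total = Σ (SG_i − 1)·1000·V_i
first = (1.075 − 1)·1000·19.3 = 1447.5000
sparge = (1.008 − 1)·1000·17.9 = 143.2000
total = 1447.5000 + 143.2000

1590.7000 gravity·L
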